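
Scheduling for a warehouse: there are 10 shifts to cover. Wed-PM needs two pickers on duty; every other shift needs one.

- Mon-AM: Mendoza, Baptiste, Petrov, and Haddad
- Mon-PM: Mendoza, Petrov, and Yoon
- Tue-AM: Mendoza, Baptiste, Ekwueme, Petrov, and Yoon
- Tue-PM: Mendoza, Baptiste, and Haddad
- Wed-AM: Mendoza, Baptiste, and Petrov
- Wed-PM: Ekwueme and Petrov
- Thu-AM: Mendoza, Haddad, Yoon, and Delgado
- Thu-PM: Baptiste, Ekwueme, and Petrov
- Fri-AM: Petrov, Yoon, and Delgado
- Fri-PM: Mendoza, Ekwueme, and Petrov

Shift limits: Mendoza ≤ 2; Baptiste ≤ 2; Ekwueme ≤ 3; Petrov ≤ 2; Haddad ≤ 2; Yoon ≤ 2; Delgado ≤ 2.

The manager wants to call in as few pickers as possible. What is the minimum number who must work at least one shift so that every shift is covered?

5

11 slots to fill and no one can take more than 3, so at least ⌈11/3⌉ = 4 pickers are needed.
Any 4 pickers together have capacity at most 3+2+2+2 = 9 < 11 slots, so 4 can never suffice.
Mendoza, Baptiste, Ekwueme, Petrov, and Haddad alone can cover everything: Mon-AM→Haddad, Mon-PM→Mendoza, Tue-AM→Ekwueme, Tue-PM→Haddad, Wed-AM→Baptiste, Wed-PM→Ekwueme+Petrov, Thu-AM→Mendoza, Thu-PM→Baptiste, Fri-AM→Petrov, Fri-PM→Ekwueme.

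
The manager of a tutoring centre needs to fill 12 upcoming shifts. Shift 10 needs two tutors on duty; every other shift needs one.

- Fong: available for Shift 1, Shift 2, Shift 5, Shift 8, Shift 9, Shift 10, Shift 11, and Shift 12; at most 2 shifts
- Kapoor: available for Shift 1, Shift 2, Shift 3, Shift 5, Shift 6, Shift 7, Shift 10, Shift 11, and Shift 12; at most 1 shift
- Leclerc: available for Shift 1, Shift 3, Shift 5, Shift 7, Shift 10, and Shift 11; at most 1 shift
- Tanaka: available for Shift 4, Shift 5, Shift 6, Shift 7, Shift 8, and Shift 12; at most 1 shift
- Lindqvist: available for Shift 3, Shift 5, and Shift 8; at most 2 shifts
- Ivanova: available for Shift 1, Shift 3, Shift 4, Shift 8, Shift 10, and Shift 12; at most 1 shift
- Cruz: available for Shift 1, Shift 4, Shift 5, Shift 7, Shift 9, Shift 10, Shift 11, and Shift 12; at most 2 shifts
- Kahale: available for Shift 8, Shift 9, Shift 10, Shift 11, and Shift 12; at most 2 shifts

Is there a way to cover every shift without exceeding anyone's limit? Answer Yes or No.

Total capacity is 2+1+1+1+2+1+2+2 = 12 but 13 worker-slots are needed — infeasible.

No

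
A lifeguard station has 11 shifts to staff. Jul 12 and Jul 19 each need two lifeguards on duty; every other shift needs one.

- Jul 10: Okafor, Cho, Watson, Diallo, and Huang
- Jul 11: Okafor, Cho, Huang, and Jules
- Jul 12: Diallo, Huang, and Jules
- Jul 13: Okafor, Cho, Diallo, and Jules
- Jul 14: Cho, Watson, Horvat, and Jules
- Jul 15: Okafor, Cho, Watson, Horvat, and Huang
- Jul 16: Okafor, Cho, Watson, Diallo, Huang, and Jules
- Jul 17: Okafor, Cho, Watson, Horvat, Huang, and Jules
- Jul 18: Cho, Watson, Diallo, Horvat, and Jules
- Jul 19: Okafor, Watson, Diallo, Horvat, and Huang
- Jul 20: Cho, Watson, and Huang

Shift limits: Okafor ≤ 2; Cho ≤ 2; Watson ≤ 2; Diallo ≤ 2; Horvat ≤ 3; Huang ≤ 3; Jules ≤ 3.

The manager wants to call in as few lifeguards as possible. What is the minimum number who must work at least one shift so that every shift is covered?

13 slots to fill and no one can take more than 3, so at least ⌈13/3⌉ = 5 lifeguards are needed.
Okafor, Cho, Horvat, Huang, and Jules alone can cover everything: Jul 10→Okafor, Jul 11→Huang, Jul 12→Huang+Jules, Jul 13→Okafor, Jul 14→Cho, Jul 15→Horvat, Jul 16→Jules, Jul 17→Jules, Jul 18→Horvat, Jul 19→Horvat+Huang, Jul 20→Cho.

5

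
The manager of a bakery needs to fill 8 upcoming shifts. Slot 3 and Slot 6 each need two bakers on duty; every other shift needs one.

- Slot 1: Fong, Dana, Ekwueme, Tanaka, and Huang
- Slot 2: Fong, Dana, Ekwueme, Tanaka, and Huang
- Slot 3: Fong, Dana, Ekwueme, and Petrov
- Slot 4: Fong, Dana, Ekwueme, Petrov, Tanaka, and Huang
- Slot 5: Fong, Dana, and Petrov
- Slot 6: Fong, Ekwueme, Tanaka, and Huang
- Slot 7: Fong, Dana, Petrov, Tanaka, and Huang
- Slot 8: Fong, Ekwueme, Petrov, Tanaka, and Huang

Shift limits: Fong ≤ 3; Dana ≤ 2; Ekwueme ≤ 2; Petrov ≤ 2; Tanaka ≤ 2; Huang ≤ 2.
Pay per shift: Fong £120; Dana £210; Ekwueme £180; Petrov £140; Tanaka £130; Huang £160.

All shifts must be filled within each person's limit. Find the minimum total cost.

Picking the cheapest available baker for each shift independently would cost £1230, but that ignores the shift limits.
An optimal schedule: Slot 1→Fong, Slot 2→Fong, Slot 3→Petrov+Ekwueme, Slot 4→Huang, Slot 5→Fong, Slot 6→Tanaka+Huang, Slot 7→Tanaka, Slot 8→Petrov.
Total: 120 + 120 + 140 + 180 + 160 + 120 + 130 + 160 + 130 + 140 = £1400.

£1400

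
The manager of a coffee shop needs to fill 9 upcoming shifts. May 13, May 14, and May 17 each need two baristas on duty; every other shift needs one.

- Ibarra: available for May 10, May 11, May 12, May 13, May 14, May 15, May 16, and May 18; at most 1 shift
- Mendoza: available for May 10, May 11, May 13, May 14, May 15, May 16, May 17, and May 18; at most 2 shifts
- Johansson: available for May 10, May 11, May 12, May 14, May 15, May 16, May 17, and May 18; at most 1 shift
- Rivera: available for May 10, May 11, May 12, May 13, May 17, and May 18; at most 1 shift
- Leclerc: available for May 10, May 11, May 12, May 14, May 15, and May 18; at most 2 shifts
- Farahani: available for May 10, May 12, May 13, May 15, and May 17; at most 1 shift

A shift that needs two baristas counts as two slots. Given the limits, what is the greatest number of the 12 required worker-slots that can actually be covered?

Total capacity across all baristas is 1+2+1+1+2+1 = 8, and 12 slots are needed, so at most 8 can be filled.
An assignment achieving 8: May 11→Leclerc, May 12→Leclerc, May 13→Mendoza+Rivera, May 14→Mendoza+Johansson, May 16→Ibarra, May 17→Farahani.
Loads: Ibarra 1/1, Mendoza 2/2, Johansson 1/1, Rivera 1/1, Leclerc 2/2, Farahani 1/1.

8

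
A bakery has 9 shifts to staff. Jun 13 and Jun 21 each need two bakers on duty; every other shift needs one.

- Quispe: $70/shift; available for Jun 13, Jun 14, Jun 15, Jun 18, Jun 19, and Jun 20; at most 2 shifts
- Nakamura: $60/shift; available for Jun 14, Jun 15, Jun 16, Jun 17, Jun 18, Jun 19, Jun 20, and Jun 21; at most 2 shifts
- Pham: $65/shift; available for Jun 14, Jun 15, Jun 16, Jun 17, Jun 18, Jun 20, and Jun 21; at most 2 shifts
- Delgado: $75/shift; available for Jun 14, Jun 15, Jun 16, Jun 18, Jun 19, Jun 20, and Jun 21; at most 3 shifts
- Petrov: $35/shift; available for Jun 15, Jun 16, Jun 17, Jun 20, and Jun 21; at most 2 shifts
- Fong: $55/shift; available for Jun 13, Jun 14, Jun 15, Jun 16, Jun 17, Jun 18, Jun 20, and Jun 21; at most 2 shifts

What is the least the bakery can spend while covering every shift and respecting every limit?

Jun 13 can only be covered by Quispe and Fong, so that assignment is forced.
Picking the cheapest available baker for each shift independently would cost $525, but that ignores the shift limits.
An optimal schedule: Jun 13→Fong+Quispe, Jun 14→Fong, Jun 15→Pham, Jun 16→Petrov, Jun 17→Petrov, Jun 18→Nakamura, Jun 19→Nakamura, Jun 20→Quispe, Jun 21→Pham+Delgado.
Total: 55 + 70 + 55 + 65 + 35 + 35 + 60 + 60 + 70 + 65 + 75 = $645.

$645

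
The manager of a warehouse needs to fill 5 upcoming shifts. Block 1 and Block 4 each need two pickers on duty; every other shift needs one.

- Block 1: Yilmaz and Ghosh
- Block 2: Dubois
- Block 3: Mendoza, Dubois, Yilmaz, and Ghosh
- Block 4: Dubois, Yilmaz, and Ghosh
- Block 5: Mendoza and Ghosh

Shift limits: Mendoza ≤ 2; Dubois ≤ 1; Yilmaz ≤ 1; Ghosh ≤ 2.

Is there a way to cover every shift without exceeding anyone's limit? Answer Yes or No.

No

Shifts {Block 1, Block 2, Block 4} need 5 worker-slots in total, but the pickers available for any of those shifts (Dubois, Yilmaz, and Ghosh) can supply at most 4 among them. So no valid schedule exists.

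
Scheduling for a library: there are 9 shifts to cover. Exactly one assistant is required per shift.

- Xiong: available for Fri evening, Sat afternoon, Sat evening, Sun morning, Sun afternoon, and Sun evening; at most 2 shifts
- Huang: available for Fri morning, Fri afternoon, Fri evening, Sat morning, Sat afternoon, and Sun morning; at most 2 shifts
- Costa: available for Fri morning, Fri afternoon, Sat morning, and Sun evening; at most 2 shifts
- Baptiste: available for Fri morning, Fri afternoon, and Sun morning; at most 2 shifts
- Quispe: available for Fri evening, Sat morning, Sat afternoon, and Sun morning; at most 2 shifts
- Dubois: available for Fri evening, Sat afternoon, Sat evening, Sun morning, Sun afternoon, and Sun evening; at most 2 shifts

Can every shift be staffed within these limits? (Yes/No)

Yes

One valid schedule: Fri morning→Huang, Fri afternoon→Huang, Fri evening→Quispe, Sat morning→Costa, Sat afternoon→Quispe, Sat evening→Xiong, Sun morning→Baptiste, Sun afternoon→Xiong, Sun evening→Costa.
Loads: Xiong 2/2, Huang 2/2, Costa 2/2, Baptiste 1/2, Quispe 2/2, Dubois 0/2 — all within limits.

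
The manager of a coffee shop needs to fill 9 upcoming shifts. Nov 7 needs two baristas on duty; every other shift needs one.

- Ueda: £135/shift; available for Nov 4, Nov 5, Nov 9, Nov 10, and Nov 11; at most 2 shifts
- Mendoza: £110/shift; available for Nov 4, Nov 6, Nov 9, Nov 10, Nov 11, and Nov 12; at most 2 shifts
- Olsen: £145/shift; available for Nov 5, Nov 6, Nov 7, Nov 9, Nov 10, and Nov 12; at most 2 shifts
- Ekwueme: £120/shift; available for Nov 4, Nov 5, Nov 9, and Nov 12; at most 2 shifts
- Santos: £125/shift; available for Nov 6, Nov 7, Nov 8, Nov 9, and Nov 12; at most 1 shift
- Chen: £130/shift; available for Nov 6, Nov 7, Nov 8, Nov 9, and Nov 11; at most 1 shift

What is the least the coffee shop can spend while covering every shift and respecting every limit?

Picking the cheapest available barista for each shift independently would cost £1160, but that ignores the shift limits.
An optimal schedule: Nov 4→Ueda, Nov 5→Ueda, Nov 6→Olsen, Nov 7→Olsen+Chen, Nov 8→Santos, Nov 9→Ekwueme, Nov 10→Mendoza, Nov 11→Mendoza, Nov 12→Ekwueme.
Total: 135 + 135 + 145 + 145 + 130 + 125 + 120 + 110 + 110 + 120 = £1275.

£1275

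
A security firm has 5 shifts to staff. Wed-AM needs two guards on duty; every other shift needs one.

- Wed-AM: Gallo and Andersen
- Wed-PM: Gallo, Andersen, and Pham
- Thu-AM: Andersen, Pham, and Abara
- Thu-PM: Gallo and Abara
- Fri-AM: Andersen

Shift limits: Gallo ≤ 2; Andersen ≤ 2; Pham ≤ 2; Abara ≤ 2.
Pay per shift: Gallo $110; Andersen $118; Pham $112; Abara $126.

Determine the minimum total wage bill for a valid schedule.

Wed-AM can only be covered by Gallo and Andersen, so that assignment is forced.
Fri-AM can only be covered by Andersen, so that assignment is forced.
Picking the cheapest available guard for each shift independently would cost $678, but that ignores the shift limits.
An optimal schedule: Wed-AM→Gallo+Andersen, Wed-PM→Pham, Thu-AM→Pham, Thu-PM→Gallo, Fri-AM→Andersen.
Total: 110 + 118 + 112 + 112 + 110 + 118 = $680.

$680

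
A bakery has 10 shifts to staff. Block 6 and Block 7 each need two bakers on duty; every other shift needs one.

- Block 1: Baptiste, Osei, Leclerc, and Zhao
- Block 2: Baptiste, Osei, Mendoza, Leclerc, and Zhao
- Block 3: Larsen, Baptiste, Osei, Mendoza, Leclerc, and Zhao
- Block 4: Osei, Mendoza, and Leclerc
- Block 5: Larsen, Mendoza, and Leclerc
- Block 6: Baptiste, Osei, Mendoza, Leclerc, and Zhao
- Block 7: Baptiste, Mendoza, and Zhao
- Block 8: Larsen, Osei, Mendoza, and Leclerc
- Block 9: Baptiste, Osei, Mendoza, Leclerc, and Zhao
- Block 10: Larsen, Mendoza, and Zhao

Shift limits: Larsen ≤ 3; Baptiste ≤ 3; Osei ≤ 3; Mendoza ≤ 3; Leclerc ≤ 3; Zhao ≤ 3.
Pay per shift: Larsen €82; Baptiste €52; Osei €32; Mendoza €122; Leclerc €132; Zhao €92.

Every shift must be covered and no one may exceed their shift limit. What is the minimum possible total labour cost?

€774

Picking the cheapest available baker for each shift independently would cost €584, but that ignores the shift limits.
An optimal schedule: Block 1→Osei, Block 2→Baptiste, Block 3→Larsen, Block 4→Osei, Block 5→Larsen, Block 6→Baptiste+Zhao, Block 7→Baptiste+Zhao, Block 8→Osei, Block 9→Zhao, Block 10→Larsen.
Total: 32 + 52 + 82 + 32 + 82 + 52 + 92 + 52 + 92 + 32 + 92 + 82 = €774.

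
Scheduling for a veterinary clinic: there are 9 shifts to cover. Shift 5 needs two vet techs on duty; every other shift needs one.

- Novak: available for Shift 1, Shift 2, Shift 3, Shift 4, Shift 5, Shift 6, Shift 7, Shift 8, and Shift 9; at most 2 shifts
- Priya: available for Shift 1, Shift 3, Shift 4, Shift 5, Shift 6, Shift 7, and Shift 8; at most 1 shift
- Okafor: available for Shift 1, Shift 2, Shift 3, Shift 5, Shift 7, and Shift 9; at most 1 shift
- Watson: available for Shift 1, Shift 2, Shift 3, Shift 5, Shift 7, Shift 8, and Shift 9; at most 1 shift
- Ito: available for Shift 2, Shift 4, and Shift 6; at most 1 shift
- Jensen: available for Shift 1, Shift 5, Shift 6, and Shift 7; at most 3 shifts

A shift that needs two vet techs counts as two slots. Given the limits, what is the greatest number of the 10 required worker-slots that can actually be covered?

9

Total capacity across all vet techs is 2+1+1+1+1+3 = 9, and 10 slots are needed, so at most 9 can be filled.
An assignment achieving 9: Shift 1→Jensen, Shift 2→Watson, Shift 3→Priya, Shift 4→Novak, Shift 5→Jensen, Shift 6→Ito, Shift 7→Jensen, Shift 8→Novak, Shift 9→Okafor.
Loads: Novak 2/2, Priya 1/1, Okafor 1/1, Watson 1/1, Ito 1/1, Jensen 3/3.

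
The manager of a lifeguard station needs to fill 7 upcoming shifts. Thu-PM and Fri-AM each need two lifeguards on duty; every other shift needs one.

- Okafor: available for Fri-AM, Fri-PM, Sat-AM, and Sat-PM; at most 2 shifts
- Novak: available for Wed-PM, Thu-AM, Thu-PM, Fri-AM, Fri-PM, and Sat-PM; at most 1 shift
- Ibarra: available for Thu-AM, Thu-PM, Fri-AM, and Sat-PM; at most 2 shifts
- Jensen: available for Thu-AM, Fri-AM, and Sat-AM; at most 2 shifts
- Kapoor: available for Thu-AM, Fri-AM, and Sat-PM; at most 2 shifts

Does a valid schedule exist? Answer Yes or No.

No

Total capacity is 9 and 9 slots are needed, so capacity alone doesn't rule it out.
Shifts {Wed-PM, Thu-PM} need 3 worker-slots in total, but the lifeguards available for any of those shifts (Novak and Ibarra) can supply at most 2 among them. So no valid schedule exists.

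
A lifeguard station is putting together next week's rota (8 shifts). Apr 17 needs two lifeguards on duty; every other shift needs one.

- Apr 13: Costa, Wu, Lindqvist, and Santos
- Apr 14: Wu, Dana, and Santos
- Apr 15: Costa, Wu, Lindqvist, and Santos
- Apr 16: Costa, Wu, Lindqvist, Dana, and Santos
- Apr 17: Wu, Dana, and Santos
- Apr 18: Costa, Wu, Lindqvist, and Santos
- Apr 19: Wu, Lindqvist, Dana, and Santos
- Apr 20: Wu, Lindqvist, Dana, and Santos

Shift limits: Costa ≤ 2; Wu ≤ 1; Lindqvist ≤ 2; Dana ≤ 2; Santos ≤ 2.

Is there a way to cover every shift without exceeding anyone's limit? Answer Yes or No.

One valid schedule: Apr 13→Costa, Apr 14→Wu, Apr 15→Costa, Apr 16→Santos, Apr 17→Dana+Santos, Apr 18→Lindqvist, Apr 19→Lindqvist, Apr 20→Dana.
Loads: Costa 2/2, Wu 1/1, Lindqvist 2/2, Dana 2/2, Santos 2/2 — all within limits.

Yes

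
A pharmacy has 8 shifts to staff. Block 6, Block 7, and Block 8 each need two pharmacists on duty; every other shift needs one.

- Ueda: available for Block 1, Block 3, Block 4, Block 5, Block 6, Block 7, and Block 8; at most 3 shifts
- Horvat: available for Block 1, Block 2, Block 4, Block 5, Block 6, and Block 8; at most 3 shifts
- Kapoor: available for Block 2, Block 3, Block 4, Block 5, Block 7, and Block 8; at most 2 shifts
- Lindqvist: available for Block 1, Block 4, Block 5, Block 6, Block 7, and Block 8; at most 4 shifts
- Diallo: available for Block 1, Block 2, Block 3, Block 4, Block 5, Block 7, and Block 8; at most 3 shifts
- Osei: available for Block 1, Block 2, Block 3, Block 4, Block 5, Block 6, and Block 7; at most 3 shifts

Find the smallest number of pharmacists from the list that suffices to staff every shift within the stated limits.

4

11 slots to fill and no one can take more than 4, so at least ⌈11/4⌉ = 3 pharmacists are needed.
Any 3 pharmacists together have capacity at most 4+3+3 = 10 < 11 slots, so 3 can never suffice.
Ueda, Horvat, Kapoor, and Lindqvist alone can cover everything: Block 1→Ueda, Block 2→Horvat, Block 3→Ueda, Block 4→Horvat, Block 5→Lindqvist, Block 6→Ueda+Horvat, Block 7→Kapoor+Lindqvist, Block 8→Kapoor+Lindqvist.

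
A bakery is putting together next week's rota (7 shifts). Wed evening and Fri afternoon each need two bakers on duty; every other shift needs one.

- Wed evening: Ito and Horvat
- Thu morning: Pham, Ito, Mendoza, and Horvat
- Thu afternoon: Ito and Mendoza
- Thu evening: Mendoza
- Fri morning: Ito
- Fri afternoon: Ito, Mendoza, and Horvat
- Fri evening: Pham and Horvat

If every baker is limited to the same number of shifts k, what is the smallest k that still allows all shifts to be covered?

3

With 4 bakers and 9 worker-slots to fill, someone must work at least ⌈9/4⌉ = 3 shifts, so k ≥ 3.
k = 3 works: Wed evening→Ito+Horvat, Thu morning→Pham, Thu afternoon→Ito, Thu evening→Mendoza, Fri morning→Ito, Fri afternoon→Mendoza+Horvat, Fri evening→Pham.
Loads: Pham 2, Ito 3, Mendoza 2, Horvat 2 — all ≤ 3.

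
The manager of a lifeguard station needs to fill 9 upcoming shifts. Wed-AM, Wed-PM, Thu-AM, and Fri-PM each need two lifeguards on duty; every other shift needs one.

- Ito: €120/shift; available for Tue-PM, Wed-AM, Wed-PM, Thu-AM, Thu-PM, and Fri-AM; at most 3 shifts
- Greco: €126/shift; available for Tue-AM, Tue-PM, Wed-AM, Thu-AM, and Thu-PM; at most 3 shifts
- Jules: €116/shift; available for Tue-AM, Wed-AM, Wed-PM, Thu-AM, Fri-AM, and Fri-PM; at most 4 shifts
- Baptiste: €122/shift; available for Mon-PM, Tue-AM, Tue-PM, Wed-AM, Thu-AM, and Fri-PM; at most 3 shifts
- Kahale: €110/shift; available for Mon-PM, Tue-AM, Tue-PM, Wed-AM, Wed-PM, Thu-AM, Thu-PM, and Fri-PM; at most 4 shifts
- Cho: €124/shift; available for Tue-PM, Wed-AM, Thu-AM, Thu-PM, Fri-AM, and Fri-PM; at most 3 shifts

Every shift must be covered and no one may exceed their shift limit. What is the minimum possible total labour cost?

€1508

Picking the cheapest available lifeguard for each shift independently would cost €1460, but that ignores the shift limits.
An optimal schedule: Mon-PM→Kahale, Tue-AM→Kahale, Tue-PM→Ito, Wed-AM→Jules+Ito, Wed-PM→Kahale+Jules, Thu-AM→Ito+Baptiste, Thu-PM→Kahale, Fri-AM→Jules, Fri-PM→Jules+Baptiste.
Total: 110 + 110 + 120 + 116 + 120 + 110 + 116 + 120 + 122 + 110 + 116 + 116 + 122 = €1508.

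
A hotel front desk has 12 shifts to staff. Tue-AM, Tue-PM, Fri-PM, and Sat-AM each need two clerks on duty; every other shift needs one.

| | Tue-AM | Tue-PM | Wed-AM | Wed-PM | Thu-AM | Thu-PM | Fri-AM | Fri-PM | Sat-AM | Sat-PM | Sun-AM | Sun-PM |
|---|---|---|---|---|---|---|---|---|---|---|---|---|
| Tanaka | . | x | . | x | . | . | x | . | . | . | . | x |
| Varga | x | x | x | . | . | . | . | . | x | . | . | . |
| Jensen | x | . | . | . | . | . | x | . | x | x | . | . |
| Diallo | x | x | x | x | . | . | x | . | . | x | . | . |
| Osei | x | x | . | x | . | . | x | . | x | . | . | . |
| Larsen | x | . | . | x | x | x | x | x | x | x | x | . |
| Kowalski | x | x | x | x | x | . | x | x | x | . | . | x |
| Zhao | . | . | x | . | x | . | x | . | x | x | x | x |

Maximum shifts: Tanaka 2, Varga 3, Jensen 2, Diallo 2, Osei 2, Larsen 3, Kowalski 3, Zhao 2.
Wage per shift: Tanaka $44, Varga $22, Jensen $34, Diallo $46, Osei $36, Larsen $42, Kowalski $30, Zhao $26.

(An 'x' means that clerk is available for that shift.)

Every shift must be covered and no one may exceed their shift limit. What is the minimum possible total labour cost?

Thu-PM can only be covered by Larsen, so that assignment is forced.
Fri-PM can only be covered by Larsen and Kowalski, so that assignment is forced.
Picking the cheapest available clerk for each shift independently would cost $448, but that ignores the shift limits.
An optimal schedule: Tue-AM→Varga+Osei, Tue-PM→Varga+Tanaka, Wed-AM→Varga, Wed-PM→Kowalski, Thu-AM→Zhao, Thu-PM→Larsen, Fri-AM→Jensen, Fri-PM→Kowalski+Larsen, Sat-AM→Osei+Larsen, Sat-PM→Jensen, Sun-AM→Zhao, Sun-PM→Kowalski.
Total: 22 + 36 + 22 + 44 + 22 + 30 + 26 + 42 + 34 + 30 + 42 + 36 + 42 + 34 + 26 + 30 = $518.

$518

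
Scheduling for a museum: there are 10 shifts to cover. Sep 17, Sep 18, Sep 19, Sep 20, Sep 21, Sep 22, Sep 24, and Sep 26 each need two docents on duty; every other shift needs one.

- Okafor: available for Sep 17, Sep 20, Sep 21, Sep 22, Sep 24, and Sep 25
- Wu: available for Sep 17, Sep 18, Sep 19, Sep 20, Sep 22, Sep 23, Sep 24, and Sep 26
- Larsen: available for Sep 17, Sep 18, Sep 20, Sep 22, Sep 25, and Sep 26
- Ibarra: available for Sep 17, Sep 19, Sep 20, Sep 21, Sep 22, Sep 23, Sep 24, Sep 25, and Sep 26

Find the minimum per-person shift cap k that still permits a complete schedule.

With 4 docents and 18 worker-slots to fill, someone must work at least ⌈18/4⌉ = 5 shifts, so k ≥ 5.
k = 5 works: Sep 17→Okafor+Larsen, Sep 18→Wu+Larsen, Sep 19→Wu+Ibarra, Sep 20→Okafor+Larsen, Sep 21→Okafor+Ibarra, Sep 22→Larsen+Ibarra, Sep 23→Wu, Sep 24→Okafor+Wu, Sep 25→Okafor, Sep 26→Wu+Larsen.
Loads: Okafor 5, Wu 5, Larsen 5, Ibarra 3 — all ≤ 5.

5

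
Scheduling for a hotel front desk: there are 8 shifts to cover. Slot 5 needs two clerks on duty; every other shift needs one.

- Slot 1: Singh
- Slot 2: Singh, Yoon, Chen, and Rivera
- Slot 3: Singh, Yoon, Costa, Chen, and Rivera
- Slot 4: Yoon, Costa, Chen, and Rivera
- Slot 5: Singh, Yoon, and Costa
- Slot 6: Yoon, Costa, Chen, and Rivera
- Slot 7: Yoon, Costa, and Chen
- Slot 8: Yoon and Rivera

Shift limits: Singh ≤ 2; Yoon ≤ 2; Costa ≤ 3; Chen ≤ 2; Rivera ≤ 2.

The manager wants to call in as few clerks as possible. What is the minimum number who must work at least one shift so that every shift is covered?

9 slots to fill and no one can take more than 3, so at least ⌈9/3⌉ = 3 clerks are needed.
Any 3 clerks together have capacity at most 3+2+2 = 7 < 9 slots, so 3 can never suffice.
Singh, Yoon, Costa, and Chen alone can cover everything: Slot 1→Singh, Slot 2→Singh, Slot 3→Chen, Slot 4→Costa, Slot 5→Yoon+Costa, Slot 6→Costa, Slot 7→Chen, Slot 8→Yoon.

4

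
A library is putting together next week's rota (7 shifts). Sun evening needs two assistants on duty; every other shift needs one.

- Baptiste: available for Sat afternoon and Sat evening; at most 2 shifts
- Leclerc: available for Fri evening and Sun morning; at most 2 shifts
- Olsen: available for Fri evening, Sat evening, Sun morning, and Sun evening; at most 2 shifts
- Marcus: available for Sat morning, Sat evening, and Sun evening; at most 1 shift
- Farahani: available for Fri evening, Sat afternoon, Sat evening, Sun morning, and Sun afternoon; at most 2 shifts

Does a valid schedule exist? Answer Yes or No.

No

Total capacity is 9 and 8 slots are needed, so capacity alone doesn't rule it out.
Shifts {Sat morning, Sun evening} need 3 worker-slots in total, but the assistants available for any of those shifts (Olsen and Marcus) can supply at most 2 among them. So no valid schedule exists.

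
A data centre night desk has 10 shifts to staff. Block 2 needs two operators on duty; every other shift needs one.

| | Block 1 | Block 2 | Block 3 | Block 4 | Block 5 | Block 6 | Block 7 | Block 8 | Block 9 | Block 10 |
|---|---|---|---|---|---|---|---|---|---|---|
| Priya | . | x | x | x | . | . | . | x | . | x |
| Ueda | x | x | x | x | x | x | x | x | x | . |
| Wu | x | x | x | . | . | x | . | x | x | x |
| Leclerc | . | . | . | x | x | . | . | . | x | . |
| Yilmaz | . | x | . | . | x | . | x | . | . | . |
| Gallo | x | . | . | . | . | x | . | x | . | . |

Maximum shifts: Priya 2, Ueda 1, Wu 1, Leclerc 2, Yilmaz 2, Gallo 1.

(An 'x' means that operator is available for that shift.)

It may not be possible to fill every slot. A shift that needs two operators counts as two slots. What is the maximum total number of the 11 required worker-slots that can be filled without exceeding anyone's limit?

Total capacity across all operators is 2+1+1+2+2+1 = 9, and 11 slots are needed, so at most 9 can be filled.
An assignment achieving 9: Block 1→Wu, Block 2→Yilmaz, Block 3→Priya, Block 4→Leclerc, Block 5→Yilmaz, Block 6→Gallo, Block 7→Ueda, Block 9→Leclerc, Block 10→Priya.
Loads: Priya 2/2, Ueda 1/1, Wu 1/1, Leclerc 2/2, Yilmaz 2/2, Gallo 1/1.

9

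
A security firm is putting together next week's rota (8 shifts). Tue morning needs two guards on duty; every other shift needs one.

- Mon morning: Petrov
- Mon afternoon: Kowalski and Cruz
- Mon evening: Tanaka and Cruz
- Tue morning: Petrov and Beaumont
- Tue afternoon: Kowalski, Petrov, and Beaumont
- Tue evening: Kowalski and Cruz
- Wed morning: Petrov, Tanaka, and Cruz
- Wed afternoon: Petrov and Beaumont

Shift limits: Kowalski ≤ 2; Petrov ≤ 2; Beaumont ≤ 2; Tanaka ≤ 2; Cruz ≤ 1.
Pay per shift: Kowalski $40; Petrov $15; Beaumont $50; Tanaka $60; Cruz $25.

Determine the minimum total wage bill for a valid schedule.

Mon morning can only be covered by Petrov, so that assignment is forced.
Tue morning can only be covered by Petrov and Beaumont, so that assignment is forced.
Picking the cheapest available guard for each shift independently would cost $200, but that ignores the shift limits.
An optimal schedule: Mon morning→Petrov, Mon afternoon→Kowalski, Mon evening→Tanaka, Tue morning→Petrov+Beaumont, Tue afternoon→Kowalski, Tue evening→Cruz, Wed morning→Tanaka, Wed afternoon→Beaumont.
Total: 15 + 40 + 60 + 15 + 50 + 40 + 25 + 60 + 50 = $355.

$355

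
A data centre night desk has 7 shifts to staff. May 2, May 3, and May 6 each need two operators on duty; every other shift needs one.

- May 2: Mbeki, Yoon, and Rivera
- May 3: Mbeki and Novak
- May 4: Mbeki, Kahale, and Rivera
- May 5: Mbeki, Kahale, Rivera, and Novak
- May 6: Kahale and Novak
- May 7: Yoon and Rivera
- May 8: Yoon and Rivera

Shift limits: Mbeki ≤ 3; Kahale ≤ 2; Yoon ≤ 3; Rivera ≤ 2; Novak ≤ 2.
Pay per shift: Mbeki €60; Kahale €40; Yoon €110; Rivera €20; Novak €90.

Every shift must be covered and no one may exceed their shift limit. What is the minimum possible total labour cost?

€590

May 3 can only be covered by Mbeki and Novak, so that assignment is forced.
May 6 can only be covered by Kahale and Novak, so that assignment is forced.
Picking the cheapest available operator for each shift independently would cost €440, but that ignores the shift limits.
An optimal schedule: May 2→Mbeki+Yoon, May 3→Mbeki+Novak, May 4→Kahale, May 5→Mbeki, May 6→Kahale+Novak, May 7→Rivera, May 8→Rivera.
Total: 60 + 110 + 60 + 90 + 40 + 60 + 40 + 90 + 20 + 20 = €590.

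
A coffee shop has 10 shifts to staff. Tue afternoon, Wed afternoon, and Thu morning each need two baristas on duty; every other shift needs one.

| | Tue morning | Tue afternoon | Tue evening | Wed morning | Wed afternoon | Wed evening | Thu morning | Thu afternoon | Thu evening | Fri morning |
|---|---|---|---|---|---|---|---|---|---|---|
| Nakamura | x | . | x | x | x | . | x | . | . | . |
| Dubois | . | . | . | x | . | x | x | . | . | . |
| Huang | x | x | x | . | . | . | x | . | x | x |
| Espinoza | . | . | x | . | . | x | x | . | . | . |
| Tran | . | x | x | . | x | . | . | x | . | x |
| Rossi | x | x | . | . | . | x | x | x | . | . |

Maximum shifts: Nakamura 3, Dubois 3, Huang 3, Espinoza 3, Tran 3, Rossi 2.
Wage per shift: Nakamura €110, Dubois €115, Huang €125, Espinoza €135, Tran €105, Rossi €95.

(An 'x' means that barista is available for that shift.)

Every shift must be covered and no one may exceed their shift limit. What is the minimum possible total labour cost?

€1430

Wed afternoon can only be covered by Nakamura and Tran, so that assignment is forced.
Thu evening can only be covered by Huang, so that assignment is forced.
Picking the cheapest available barista for each shift independently would cost €1350, but that ignores the shift limits.
An optimal schedule: Tue morning→Rossi, Tue afternoon→Tran+Huang, Tue evening→Nakamura, Wed morning→Dubois, Wed afternoon→Tran+Nakamura, Wed evening→Dubois, Thu morning→Nakamura+Dubois, Thu afternoon→Rossi, Thu evening→Huang, Fri morning→Tran.
Total: 95 + 105 + 125 + 110 + 115 + 105 + 110 + 115 + 110 + 115 + 95 + 125 + 105 = €1430.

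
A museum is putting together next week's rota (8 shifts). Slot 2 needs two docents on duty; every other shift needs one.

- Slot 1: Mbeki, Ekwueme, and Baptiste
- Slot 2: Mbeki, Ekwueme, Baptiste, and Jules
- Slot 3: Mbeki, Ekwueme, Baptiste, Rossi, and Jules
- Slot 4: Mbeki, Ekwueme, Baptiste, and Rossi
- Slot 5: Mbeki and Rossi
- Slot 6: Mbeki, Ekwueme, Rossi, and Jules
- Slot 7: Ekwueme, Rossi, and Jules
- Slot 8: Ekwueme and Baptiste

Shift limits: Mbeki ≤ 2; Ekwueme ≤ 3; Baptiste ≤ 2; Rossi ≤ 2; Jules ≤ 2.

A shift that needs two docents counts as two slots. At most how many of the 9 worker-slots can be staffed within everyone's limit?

Total capacity across all docents is 2+3+2+2+2 = 11, and 9 slots are needed, so at most 9 can be filled.
An assignment achieving 9: Slot 1→Mbeki, Slot 2→Ekwueme+Baptiste, Slot 3→Rossi, Slot 4→Baptiste, Slot 5→Mbeki, Slot 6→Rossi, Slot 7→Ekwueme, Slot 8→Ekwueme.
Loads: Mbeki 2/2, Ekwueme 3/3, Baptiste 2/2, Rossi 2/2, Jules 0/2.

9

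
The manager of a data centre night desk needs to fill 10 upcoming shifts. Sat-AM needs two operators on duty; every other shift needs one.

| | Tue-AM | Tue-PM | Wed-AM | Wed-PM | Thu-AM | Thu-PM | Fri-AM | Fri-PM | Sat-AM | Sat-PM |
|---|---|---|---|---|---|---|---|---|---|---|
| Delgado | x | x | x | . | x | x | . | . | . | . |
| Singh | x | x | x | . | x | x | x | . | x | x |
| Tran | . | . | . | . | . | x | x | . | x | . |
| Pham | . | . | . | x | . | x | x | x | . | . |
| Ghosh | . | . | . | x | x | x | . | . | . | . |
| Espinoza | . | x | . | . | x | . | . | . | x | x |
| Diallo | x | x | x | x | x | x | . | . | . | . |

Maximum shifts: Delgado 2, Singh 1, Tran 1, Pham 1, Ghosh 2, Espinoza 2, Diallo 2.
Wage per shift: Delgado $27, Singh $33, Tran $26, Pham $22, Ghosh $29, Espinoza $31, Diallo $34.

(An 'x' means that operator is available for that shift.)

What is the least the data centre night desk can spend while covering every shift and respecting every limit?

Fri-PM can only be covered by Pham, so that assignment is forced.
Picking the cheapest available operator for each shift independently would cost $284, but that ignores the shift limits.
An optimal schedule: Tue-AM→Delgado, Tue-PM→Diallo, Wed-AM→Delgado, Wed-PM→Ghosh, Thu-AM→Ghosh, Thu-PM→Diallo, Fri-AM→Singh, Fri-PM→Pham, Sat-AM→Tran+Espinoza, Sat-PM→Espinoza.
Total: 27 + 34 + 27 + 29 + 29 + 34 + 33 + 22 + 26 + 31 + 31 = $323.

$323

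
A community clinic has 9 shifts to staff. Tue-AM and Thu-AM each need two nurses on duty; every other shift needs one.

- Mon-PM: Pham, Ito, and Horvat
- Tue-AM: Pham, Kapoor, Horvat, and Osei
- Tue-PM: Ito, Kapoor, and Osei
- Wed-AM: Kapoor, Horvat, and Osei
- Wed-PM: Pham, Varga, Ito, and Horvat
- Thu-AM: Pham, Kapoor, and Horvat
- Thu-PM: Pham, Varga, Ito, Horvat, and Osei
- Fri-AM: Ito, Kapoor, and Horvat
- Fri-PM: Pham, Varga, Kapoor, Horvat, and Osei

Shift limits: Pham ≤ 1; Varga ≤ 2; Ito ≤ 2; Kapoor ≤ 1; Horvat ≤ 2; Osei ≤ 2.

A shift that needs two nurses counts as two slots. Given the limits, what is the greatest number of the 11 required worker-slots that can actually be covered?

10

Total capacity across all nurses is 1+2+2+1+2+2 = 10, and 11 slots are needed, so at most 10 can be filled.
An assignment achieving 10: Mon-PM→Pham, Tue-AM→Horvat+Osei, Tue-PM→Ito, Wed-AM→Kapoor, Wed-PM→Varga, Thu-AM→Horvat, Thu-PM→Varga, Fri-AM→Ito, Fri-PM→Osei.
Loads: Pham 1/1, Varga 2/2, Ito 2/2, Kapoor 1/1, Horvat 2/2, Osei 2/2.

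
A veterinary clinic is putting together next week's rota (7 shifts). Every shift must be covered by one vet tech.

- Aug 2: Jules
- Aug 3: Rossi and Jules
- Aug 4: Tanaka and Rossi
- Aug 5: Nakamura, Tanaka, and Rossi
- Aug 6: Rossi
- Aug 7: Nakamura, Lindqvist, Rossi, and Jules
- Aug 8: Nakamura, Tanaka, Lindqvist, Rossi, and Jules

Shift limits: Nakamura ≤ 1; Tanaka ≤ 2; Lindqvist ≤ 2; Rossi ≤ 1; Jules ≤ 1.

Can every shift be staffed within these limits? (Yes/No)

No

Total capacity is 7 and 7 slots are needed, so capacity alone doesn't rule it out.
Shifts {Aug 2, Aug 3, Aug 6} need 3 worker-slots in total, but the vet techs available for any of those shifts (Rossi and Jules) can supply at most 2 among them. So no valid schedule exists.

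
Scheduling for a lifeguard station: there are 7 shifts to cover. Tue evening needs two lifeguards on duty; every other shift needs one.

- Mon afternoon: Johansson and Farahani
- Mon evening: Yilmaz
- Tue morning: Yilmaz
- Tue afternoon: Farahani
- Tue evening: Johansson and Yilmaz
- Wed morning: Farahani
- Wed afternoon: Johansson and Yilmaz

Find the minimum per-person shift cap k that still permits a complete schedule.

With 3 lifeguards and 8 worker-slots to fill, someone must work at least ⌈8/3⌉ = 3 shifts, so k ≥ 3.
k = 3 works: Mon afternoon→Johansson, Mon evening→Yilmaz, Tue morning→Yilmaz, Tue afternoon→Farahani, Tue evening→Johansson+Yilmaz, Wed morning→Farahani, Wed afternoon→Johansson.
Loads: Johansson 3, Farahani 2, Yilmaz 3 — all ≤ 3.

3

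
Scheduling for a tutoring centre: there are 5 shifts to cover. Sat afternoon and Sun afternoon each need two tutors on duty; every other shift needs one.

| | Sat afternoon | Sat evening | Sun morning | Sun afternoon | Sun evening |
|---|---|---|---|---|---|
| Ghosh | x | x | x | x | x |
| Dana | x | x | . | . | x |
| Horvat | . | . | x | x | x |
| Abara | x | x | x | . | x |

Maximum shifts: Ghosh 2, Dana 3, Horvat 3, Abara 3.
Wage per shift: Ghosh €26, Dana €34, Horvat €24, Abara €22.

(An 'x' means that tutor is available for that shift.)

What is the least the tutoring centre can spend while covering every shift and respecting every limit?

Sun afternoon can only be covered by Ghosh and Horvat, so that assignment is forced.
Picking the cheapest available tutor for each shift independently would cost €164, but that ignores the shift limits.
An optimal schedule: Sat afternoon→Abara+Ghosh, Sat evening→Abara, Sun morning→Abara, Sun afternoon→Horvat+Ghosh, Sun evening→Horvat.
Total: 22 + 26 + 22 + 22 + 24 + 26 + 24 = €166.

€166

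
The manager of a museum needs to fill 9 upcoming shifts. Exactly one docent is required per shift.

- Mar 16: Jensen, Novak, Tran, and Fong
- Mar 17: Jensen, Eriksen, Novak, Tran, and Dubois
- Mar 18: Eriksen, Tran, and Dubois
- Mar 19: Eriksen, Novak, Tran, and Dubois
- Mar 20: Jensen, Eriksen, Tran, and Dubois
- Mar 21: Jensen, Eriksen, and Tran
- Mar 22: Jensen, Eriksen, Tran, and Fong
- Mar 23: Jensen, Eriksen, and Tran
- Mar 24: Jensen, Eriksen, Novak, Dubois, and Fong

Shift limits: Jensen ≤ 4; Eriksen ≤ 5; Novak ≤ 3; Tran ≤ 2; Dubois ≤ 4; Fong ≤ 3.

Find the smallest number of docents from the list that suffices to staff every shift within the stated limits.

9 slots to fill and no one can take more than 5, so at least ⌈9/5⌉ = 2 docents are needed.
Jensen and Eriksen alone can cover everything: Mar 16→Jensen, Mar 17→Jensen, Mar 18→Eriksen, Mar 19→Eriksen, Mar 20→Jensen, Mar 21→Jensen, Mar 22→Eriksen, Mar 23→Eriksen, Mar 24→Eriksen.

2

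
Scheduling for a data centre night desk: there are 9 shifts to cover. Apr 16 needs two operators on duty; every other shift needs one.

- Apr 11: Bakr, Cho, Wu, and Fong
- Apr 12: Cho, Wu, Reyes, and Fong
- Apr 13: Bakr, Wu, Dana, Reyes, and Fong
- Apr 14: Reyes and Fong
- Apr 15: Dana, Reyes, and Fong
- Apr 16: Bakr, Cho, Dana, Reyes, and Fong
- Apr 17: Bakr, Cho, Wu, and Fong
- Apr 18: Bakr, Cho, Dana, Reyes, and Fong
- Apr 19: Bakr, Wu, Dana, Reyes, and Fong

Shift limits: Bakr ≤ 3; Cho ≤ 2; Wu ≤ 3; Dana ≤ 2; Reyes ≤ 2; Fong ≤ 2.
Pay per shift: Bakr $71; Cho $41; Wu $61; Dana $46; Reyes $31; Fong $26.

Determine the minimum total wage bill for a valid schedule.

$410

Picking the cheapest available operator for each shift independently would cost $265, but that ignores the shift limits.
An optimal schedule: Apr 11→Cho, Apr 12→Reyes, Apr 13→Wu, Apr 14→Fong, Apr 15→Fong, Apr 16→Reyes+Dana, Apr 17→Cho, Apr 18→Dana, Apr 19→Wu.
Total: 41 + 31 + 61 + 26 + 26 + 31 + 46 + 41 + 46 + 61 = $410.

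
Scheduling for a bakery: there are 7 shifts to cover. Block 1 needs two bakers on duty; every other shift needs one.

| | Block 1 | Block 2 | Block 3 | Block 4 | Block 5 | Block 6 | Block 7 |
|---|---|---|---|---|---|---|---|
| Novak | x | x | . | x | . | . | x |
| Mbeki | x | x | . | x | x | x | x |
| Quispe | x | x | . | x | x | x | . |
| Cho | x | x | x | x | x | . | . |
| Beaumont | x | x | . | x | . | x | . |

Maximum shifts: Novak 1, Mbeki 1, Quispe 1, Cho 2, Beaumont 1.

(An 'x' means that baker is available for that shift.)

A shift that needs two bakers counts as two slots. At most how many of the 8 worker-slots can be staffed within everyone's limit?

6

Total capacity across all bakers is 1+1+1+2+1 = 6, and 8 slots are needed, so at most 6 can be filled.
An assignment achieving 6: Block 1→Cho+Beaumont, Block 3→Cho, Block 5→Mbeki, Block 6→Quispe, Block 7→Novak.
Loads: Novak 1/1, Mbeki 1/1, Quispe 1/1, Cho 2/2, Beaumont 1/1.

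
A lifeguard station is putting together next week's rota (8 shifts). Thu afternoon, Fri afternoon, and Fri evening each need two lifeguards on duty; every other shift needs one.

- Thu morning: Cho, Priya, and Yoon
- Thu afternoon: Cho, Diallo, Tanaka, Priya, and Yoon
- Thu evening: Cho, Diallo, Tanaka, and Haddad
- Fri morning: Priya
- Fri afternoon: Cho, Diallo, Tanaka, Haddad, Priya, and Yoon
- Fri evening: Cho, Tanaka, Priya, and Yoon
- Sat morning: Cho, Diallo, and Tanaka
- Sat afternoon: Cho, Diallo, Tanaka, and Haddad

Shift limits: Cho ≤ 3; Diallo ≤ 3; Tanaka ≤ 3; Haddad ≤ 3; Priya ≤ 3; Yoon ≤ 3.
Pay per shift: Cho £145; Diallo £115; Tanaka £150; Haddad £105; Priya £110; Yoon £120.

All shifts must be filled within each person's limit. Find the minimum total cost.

£1230

Fri morning can only be covered by Priya, so that assignment is forced.
Picking the cheapest available lifeguard for each shift independently would cost £1215, but that ignores the shift limits.
An optimal schedule: Thu morning→Priya, Thu afternoon→Diallo+Yoon, Thu evening→Haddad, Fri morning→Priya, Fri afternoon→Haddad+Diallo, Fri evening→Priya+Yoon, Sat morning→Diallo, Sat afternoon→Haddad.
Total: 110 + 115 + 120 + 105 + 110 + 105 + 115 + 110 + 120 + 115 + 105 = £1230.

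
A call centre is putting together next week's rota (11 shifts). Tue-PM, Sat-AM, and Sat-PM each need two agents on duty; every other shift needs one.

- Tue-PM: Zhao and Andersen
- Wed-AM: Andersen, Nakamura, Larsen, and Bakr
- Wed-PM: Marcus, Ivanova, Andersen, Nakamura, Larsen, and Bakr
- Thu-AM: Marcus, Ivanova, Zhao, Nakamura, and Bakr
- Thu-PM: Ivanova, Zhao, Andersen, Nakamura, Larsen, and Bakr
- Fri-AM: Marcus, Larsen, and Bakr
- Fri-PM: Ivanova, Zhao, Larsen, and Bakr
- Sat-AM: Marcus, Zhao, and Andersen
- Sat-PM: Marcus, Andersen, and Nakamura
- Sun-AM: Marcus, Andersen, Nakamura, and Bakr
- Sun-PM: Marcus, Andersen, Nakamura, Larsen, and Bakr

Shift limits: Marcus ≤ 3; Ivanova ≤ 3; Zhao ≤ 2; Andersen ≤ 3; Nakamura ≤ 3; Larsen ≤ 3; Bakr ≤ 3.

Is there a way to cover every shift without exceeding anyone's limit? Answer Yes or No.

Tue-PM can only be covered by Zhao and Andersen, so that assignment is forced.
One valid schedule: Tue-PM→Zhao+Andersen, Wed-AM→Andersen, Wed-PM→Ivanova, Thu-AM→Ivanova, Thu-PM→Nakamura, Fri-AM→Marcus, Fri-PM→Ivanova, Sat-AM→Marcus+Zhao, Sat-PM→Marcus+Andersen, Sun-AM→Nakamura, Sun-PM→Nakamura.
Loads: Marcus 3/3, Ivanova 3/3, Zhao 2/2, Andersen 3/3, Nakamura 3/3, Larsen 0/3, Bakr 0/3 — all within limits.

Yes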